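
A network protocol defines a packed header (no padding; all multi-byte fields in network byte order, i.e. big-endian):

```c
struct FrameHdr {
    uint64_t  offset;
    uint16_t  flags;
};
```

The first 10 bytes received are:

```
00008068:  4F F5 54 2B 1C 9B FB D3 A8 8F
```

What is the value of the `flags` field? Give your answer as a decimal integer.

`flags` follows `offset` (8 bytes), so it starts at byte offset 8 and occupies 2 bytes.
Bytes at offsets 8..9: A8 8F.
Big-endian stores the most-significant byte at the lowest address.
The bytes are already most-significant first: 0xA88F.
0xA88F = 43151.

43151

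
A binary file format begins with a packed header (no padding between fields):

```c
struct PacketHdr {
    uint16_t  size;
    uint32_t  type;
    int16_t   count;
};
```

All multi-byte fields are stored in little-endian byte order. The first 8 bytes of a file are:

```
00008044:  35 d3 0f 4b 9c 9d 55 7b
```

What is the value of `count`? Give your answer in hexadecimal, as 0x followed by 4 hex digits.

`count` follows `size` (2 B), `type` (4 B), so it starts at offset 2 + 4 = 6 and occupies 2 bytes.
Bytes at offsets 6..7: 55 7B.
In little-endian order the low byte comes first in memory.
Reassemble most-significant byte first: 7B 55 → 0x7B55.

0x7B55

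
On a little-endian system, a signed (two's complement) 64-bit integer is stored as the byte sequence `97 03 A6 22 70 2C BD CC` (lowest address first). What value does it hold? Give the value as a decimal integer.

-3693747259244674153

Little-endian: lowest address holds the least-significant byte.
Reassemble most-significant byte first: CC BD 2C 70 22 A6 03 97 → 0xCCBD2C7022A60397.
Top bit is set, so as a signed 64-bit value this is 0xCCBD2C7022A60397 − 2^64 = -3693747259244674153.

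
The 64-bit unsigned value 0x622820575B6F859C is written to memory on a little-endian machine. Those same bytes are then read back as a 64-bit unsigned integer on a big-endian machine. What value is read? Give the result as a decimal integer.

Stored little-endian, the bytes at ascending addresses are 9C 85 6F 5B 57 20 28 62.
Read back as big-endian, the last byte is least significant, giving 0x9C856F5B57202862.
0x9C856F5B57202862 = 11278543279913707618.

11278543279913707618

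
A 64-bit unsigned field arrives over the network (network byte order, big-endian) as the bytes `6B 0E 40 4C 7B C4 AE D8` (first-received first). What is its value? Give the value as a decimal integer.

7714173908970417880

In big-endian order the high byte comes first in memory.
The bytes are already most-significant first: 0x6B0E404C7BC4AED8.
0x6B0E404C7BC4AED8 = 7714173908970417880.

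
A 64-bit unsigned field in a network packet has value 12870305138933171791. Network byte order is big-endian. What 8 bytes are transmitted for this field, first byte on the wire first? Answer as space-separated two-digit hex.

12870305138933171791 in hexadecimal, padded to 64 bits, is 0xB29C825584FF064F.
Split into bytes (most-significant first): B2 9C 82 55 84 FF 06 4F.
In big-endian order the high byte comes first in memory.
So the memory order matches the most-significant-first order: B2 9C 82 55 84 FF 06 4F.

B2 9C 82 55 84 FF 06 4F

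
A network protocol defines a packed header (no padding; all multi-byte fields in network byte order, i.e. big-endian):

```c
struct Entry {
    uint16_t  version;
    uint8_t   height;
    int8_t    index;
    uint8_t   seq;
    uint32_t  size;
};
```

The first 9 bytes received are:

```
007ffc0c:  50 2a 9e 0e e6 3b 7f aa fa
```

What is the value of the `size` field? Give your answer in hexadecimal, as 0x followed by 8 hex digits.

0x3B7FAAFA

`size` follows `version` (2 B), `height` (1 B), `index` (1 B), `seq` (1 B), so it starts at offset 2 + 1 + 1 + 1 = 5 and occupies 4 bytes.
Bytes at offsets 5..8: 3B 7F AA FA.
Big-endian stores the most-significant byte at the lowest address.
The bytes are already most-significant first: 0x3B7FAAFA.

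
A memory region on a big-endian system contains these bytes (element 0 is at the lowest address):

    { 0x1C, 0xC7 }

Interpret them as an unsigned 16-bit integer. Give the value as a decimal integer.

Big-endian: lowest address holds the most-significant byte.
The bytes are already most-significant first: 0x1CC7.
0x1CC7 = 7367.

7367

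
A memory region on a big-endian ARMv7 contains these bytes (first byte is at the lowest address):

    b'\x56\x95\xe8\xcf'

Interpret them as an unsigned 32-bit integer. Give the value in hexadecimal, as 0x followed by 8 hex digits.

0x5695E8CF

Big-endian stores the most-significant byte at the lowest address.
The bytes are already most-significant first: 0x5695E8CF.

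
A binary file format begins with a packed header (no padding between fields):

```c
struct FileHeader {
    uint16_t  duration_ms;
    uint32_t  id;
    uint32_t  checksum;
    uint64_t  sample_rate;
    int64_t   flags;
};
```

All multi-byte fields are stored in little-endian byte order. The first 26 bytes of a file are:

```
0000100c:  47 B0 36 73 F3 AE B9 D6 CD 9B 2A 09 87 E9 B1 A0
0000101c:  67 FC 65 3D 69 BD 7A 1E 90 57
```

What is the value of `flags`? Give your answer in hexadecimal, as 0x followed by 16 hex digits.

`flags` follows `duration_ms` (2 B), `id` (4 B), `checksum` (4 B), `sample_rate` (8 B), so it starts at offset 2 + 4 + 4 + 8 = 18 and occupies 8 bytes.
Bytes at offsets 18..25: 65 3D 69 BD 7A 1E 90 57.
Little-endian: lowest address holds the least-significant byte.
Reassemble most-significant byte first: 57 90 1E 7A BD 69 3D 65 → 0x57901E7ABD693D65.

0x57901E7ABD693D65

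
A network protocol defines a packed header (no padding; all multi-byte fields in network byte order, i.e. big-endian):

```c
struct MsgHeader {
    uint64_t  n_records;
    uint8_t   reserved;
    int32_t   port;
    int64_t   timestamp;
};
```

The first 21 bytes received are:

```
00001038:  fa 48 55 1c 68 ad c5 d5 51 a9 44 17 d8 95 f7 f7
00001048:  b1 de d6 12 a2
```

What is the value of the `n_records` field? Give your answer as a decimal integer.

18034758288308815317

`n_records` is the first field, at byte offset 0, occupying 8 bytes.
Bytes at offsets 0..7: FA 48 55 1C 68 AD C5 D5.
In big-endian order the high byte comes first in memory.
The bytes are already most-significant first: 0xFA48551C68ADC5D5.
0xFA48551C68ADC5D5 = 18034758288308815317.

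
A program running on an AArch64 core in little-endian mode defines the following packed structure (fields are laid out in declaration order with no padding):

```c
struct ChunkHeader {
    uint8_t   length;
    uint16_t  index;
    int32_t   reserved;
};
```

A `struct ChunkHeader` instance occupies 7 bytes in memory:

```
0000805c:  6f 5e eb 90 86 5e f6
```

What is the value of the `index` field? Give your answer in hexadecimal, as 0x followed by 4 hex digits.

0xEB5E

`index` follows `length` (1 byte), so it starts at byte offset 1 and occupies 2 bytes.
Bytes at offsets 1..2: 5E EB.
In little-endian order the low byte comes first in memory.
Reassemble most-significant byte first: EB 5E → 0xEB5E.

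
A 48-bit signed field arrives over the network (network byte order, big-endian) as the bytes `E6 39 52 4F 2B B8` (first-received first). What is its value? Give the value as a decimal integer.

-28341108266056

In big-endian order the high byte comes first in memory.
The bytes are already most-significant first: 0xE639524F2BB8.
Top bit is set, so as a signed 48-bit value this is 0xE639524F2BB8 − 2^48 = -28341108266056.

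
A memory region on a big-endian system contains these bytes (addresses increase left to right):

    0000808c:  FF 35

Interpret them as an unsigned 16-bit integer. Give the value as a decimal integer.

65333

In big-endian order the high byte comes first in memory.
The bytes are already most-significant first: 0xFF35.
0xFF35 = 65333.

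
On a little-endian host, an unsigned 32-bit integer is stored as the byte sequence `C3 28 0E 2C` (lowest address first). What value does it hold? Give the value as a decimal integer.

739125443

In little-endian order the low byte comes first in memory.
Reassemble most-significant byte first: 2C 0E 28 C3 → 0x2C0E28C3.
0x2C0E28C3 = 739125443.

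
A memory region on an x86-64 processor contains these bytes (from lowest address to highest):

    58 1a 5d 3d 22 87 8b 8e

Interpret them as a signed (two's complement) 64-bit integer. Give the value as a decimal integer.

In little-endian order the low byte comes first in memory.
Reassemble most-significant byte first: 8E 8B 87 22 3D 5D 1A 58 → 0x8E8B87223D5D1A58.
Top bit is set, so as a signed 64-bit value this is 0x8E8B87223D5D1A58 − 2^64 = -8175292117432853928.

-8175292117432853928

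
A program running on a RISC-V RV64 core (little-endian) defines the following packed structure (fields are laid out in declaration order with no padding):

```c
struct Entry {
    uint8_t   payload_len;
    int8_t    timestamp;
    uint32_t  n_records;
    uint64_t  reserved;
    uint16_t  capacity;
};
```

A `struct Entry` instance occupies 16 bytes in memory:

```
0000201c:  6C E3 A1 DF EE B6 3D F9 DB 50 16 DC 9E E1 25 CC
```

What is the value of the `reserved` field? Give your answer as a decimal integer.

16257673693258053949

`reserved` follows `payload_len` (1 B), `timestamp` (1 B), `n_records` (4 B), so it starts at offset 1 + 1 + 4 = 6 and occupies 8 bytes.
Bytes at offsets 6..13: 3D F9 DB 50 16 DC 9E E1.
Little-endian: lowest address holds the least-significant byte.
Reassemble most-significant byte first: E1 9E DC 16 50 DB F9 3D → 0xE19EDC1650DBF93D.
0xE19EDC1650DBF93D = 16257673693258053949.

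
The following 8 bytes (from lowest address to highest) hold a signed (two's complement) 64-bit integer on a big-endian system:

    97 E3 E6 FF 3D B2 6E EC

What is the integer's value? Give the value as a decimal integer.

Big-endian stores the most-significant byte at the lowest address.
The bytes are already most-significant first: 0x97E3E6FF3DB26EEC.
Top bit is set, so as a signed 64-bit value this is 0x97E3E6FF3DB26EEC − 2^64 = -7501898570342961428.

-7501898570342961428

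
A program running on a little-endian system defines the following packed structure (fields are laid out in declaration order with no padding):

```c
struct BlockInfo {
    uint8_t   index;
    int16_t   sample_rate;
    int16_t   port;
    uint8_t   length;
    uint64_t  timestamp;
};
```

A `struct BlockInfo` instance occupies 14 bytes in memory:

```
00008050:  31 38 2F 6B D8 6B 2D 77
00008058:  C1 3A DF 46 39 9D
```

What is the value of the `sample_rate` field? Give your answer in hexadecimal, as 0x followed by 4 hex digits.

`sample_rate` follows `index` (1 byte), so it starts at byte offset 1 and occupies 2 bytes.
Bytes at offsets 1..2: 38 2F.
In little-endian order the low byte comes first in memory.
Reassemble most-significant byte first: 2F 38 → 0x2F38.

0x2F38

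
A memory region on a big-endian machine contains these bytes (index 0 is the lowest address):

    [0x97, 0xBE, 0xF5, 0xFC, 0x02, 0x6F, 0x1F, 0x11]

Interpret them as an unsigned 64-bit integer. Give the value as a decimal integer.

Big-endian: lowest address holds the most-significant byte.
The bytes are already most-significant first: 0x97BEF5FC026F1F11.
0x97BEF5FC026F1F11 = 10934447408023543569.

10934447408023543569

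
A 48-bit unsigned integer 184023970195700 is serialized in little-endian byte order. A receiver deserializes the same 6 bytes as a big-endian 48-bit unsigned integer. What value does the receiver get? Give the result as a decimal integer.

269003992555175

184023970195700 in 48-bit hexadecimal is 0xA75E6B5FA8F4.
Stored little-endian, the bytes at ascending addresses are F4 A8 5F 6B 5E A7.
Read back as big-endian, the last byte is least significant, giving 0xF4A85F6B5EA7.
0xF4A85F6B5EA7 = 269003992555175.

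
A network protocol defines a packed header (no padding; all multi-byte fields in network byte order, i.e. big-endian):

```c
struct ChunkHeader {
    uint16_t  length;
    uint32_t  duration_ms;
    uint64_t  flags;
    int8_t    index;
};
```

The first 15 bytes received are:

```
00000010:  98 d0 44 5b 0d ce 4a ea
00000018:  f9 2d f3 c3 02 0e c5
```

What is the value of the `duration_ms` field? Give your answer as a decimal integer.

`duration_ms` follows `length` (2 bytes), so it starts at byte offset 2 and occupies 4 bytes.
Bytes at offsets 2..5: 44 5B 0D CE.
Big-endian: lowest address holds the most-significant byte.
The bytes are already most-significant first: 0x445B0DCE.
0x445B0DCE = 1146817998.

1146817998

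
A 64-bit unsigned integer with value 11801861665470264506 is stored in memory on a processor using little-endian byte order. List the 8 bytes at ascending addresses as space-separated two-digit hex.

11801861665470264506 in hexadecimal, padded to 64 bits, is 0xA3C8A2A7E2A7B4BA.
Split into bytes (most-significant first): A3 C8 A2 A7 E2 A7 B4 BA.
Little-endian stores the least-significant byte at the lowest address.
So at ascending addresses the bytes are BA B4 A7 E2 A7 A2 C8 A3.

BA B4 A7 E2 A7 A2 C8 A3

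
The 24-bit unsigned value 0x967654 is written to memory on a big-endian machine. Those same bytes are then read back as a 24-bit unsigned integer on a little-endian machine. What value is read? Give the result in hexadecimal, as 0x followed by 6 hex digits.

0x547696

Stored big-endian, the bytes at ascending addresses are 96 76 54.
Read back as little-endian, the first byte is least significant, giving 0x547696.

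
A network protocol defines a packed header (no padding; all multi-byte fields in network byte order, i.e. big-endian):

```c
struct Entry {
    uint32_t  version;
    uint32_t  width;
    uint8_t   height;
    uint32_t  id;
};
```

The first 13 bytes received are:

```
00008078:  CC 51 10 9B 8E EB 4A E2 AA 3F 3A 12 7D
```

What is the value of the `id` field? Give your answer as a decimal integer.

1060770429

`id` follows `version` (4 B), `width` (4 B), `height` (1 B), so it starts at offset 4 + 4 + 1 = 9 and occupies 4 bytes.
Bytes at offsets 9..12: 3F 3A 12 7D.
In big-endian order the high byte comes first in memory.
The bytes are already most-significant first: 0x3F3A127D.
0x3F3A127D = 1060770429.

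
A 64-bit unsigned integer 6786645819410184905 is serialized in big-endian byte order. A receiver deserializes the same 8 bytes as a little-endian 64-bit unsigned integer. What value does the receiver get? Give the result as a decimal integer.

14518010229955899230

6786645819410184905 in 64-bit hexadecimal is 0x5E2F026A62557AC9.
Stored big-endian, the bytes at ascending addresses are 5E 2F 02 6A 62 55 7A C9.
Read back as little-endian, the first byte is least significant, giving 0xC97A55626A022F5E.
0xC97A55626A022F5E = 14518010229955899230.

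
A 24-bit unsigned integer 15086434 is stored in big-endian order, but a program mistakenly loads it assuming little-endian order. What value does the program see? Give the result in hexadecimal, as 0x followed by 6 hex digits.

15086434 in 24-bit hexadecimal is 0xE63362.
Stored big-endian, the bytes at ascending addresses are E6 33 62.
Read back as little-endian, the first byte is least significant, giving 0x6233E6.

0x6233E6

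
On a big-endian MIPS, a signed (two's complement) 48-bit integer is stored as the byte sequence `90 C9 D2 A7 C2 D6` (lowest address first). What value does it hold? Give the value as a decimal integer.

-122278479674666

In big-endian order the high byte comes first in memory.
The bytes are already most-significant first: 0x90C9D2A7C2D6.
Top bit is set, so as a signed 48-bit value this is 0x90C9D2A7C2D6 − 2^48 = -122278479674666.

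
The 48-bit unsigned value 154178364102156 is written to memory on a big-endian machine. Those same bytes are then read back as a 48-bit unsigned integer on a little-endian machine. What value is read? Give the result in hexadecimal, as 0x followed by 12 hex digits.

0x0CD69F72398C

154178364102156 in 48-bit hexadecimal is 0x8C39729FD60C.
Stored big-endian, the bytes at ascending addresses are 8C 39 72 9F D6 0C.
Read back as little-endian, the first byte is least significant, giving 0x0CD69F72398C.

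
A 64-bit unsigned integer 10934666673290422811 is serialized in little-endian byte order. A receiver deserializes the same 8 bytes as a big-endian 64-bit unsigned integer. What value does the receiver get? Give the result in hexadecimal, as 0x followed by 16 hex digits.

0x1B2AC7AE67BDBF97

10934666673290422811 in 64-bit hexadecimal is 0x97BFBD67AEC72A1B.
Stored little-endian, the bytes at ascending addresses are 1B 2A C7 AE 67 BD BF 97.
Read back as big-endian, the last byte is least significant, giving 0x1B2AC7AE67BDBF97.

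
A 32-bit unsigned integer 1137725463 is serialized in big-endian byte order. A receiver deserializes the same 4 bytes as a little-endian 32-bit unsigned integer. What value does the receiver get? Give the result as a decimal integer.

1137725463 in 32-bit hexadecimal is 0x43D05017.
Stored big-endian, the bytes at ascending addresses are 43 D0 50 17.
Read back as little-endian, the first byte is least significant, giving 0x1750D043.
0x1750D043 = 391172163.

391172163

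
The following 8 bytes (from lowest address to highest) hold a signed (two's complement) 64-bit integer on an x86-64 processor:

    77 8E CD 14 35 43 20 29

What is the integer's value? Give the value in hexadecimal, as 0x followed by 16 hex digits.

0x2920433514CD8E77

Little-endian: lowest address holds the least-significant byte.
Reassemble most-significant byte first: 29 20 43 35 14 CD 8E 77 → 0x2920433514CD8E77.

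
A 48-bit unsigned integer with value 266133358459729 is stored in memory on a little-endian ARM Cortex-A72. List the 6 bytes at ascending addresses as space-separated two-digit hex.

51 3B 4B 00 0C F2

266133358459729 in hexadecimal, padded to 48 bits, is 0xF20C004B3B51.
Split into bytes (most-significant first): F2 0C 00 4B 3B 51.
Little-endian: lowest address holds the least-significant byte.
So at ascending addresses the bytes are 51 3B 4B 00 0C F2.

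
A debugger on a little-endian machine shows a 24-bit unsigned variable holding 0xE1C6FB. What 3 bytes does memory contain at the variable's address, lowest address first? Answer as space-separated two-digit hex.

FB C6 E1

Split into bytes (most-significant first): E1 C6 FB.
In little-endian order the low byte comes first in memory.
So at ascending addresses the bytes are FB C6 E1.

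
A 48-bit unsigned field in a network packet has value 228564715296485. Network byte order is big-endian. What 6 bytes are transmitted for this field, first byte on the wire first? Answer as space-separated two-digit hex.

CF E0 DE A9 D6 E5

228564715296485 in hexadecimal, padded to 48 bits, is 0xCFE0DEA9D6E5.
Split into bytes (most-significant first): CF E0 DE A9 D6 E5.
In big-endian order the high byte comes first in memory.
So the memory order matches the most-significant-first order: CF E0 DE A9 D6 E5.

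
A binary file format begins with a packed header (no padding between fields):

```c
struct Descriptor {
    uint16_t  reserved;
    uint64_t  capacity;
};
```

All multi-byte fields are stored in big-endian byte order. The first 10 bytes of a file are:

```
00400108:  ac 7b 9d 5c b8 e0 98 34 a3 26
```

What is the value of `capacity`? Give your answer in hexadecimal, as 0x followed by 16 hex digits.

`capacity` follows `reserved` (2 bytes), so it starts at byte offset 2 and occupies 8 bytes.
Bytes at offsets 2..9: 9D 5C B8 E0 98 34 A3 26.
Big-endian: lowest address holds the most-significant byte.
The bytes are already most-significant first: 0x9D5CB8E09834A326.

0x9D5CB8E09834A326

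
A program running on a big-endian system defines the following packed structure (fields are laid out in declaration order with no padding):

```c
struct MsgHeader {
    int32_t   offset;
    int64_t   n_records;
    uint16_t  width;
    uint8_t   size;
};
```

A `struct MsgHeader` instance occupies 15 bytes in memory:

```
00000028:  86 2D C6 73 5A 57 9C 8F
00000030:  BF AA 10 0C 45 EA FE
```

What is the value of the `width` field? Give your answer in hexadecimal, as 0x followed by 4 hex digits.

`width` follows `offset` (4 B), `n_records` (8 B), so it starts at offset 4 + 8 = 12 and occupies 2 bytes.
Bytes at offsets 12..13: 45 EA.
In big-endian order the high byte comes first in memory.
The bytes are already most-significant first: 0x45EA.

0x45EA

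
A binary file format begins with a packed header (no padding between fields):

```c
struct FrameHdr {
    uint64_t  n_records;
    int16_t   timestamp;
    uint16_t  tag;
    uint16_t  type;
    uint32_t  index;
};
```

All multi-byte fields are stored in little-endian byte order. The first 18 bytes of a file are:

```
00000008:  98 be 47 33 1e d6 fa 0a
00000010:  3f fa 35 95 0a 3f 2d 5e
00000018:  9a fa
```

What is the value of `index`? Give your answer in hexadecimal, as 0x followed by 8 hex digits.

`index` follows `n_records` (8 B), `timestamp` (2 B), `tag` (2 B), `type` (2 B), so it starts at offset 8 + 2 + 2 + 2 = 14 and occupies 4 bytes.
Bytes at offsets 14..17: 2D 5E 9A FA.
Little-endian stores the least-significant byte at the lowest address.
Reassemble most-significant byte first: FA 9A 5E 2D → 0xFA9A5E2D.

0xFA9A5E2D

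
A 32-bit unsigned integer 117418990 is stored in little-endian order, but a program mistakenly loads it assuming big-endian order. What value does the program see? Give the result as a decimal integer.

117418990 in 32-bit hexadecimal is 0x06FFABEE.
Stored little-endian, the bytes at ascending addresses are EE AB FF 06.
Read back as big-endian, the last byte is least significant, giving 0xEEABFF06.
0xEEABFF06 = 4004249350.

4004249350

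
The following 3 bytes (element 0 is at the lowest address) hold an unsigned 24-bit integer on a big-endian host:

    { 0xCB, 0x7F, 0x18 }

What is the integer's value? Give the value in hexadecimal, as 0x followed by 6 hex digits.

In big-endian order the high byte comes first in memory.
The bytes are already most-significant first: 0xCB7F18.

0xCB7F18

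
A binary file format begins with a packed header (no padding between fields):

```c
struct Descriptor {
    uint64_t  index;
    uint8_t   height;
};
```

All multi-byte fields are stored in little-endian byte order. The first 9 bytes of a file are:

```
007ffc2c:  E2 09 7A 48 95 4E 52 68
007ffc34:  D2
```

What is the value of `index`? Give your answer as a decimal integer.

`index` is the first field, at byte offset 0, occupying 8 bytes.
Bytes at offsets 0..7: E2 09 7A 48 95 4E 52 68.
Little-endian stores the least-significant byte at the lowest address.
Reassemble most-significant byte first: 68 52 4E 95 48 7A 09 E2 → 0x68524E95487A09E2.
0x68524E95487A09E2 = 7517157131107830242.

7517157131107830242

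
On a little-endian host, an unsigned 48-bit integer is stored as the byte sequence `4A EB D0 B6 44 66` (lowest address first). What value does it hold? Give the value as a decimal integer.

Little-endian stores the least-significant byte at the lowest address.
Reassemble most-significant byte first: 66 44 B6 D0 EB 4A → 0x6644B6D0EB4A.
0x6644B6D0EB4A = 112445310954314.

112445310954314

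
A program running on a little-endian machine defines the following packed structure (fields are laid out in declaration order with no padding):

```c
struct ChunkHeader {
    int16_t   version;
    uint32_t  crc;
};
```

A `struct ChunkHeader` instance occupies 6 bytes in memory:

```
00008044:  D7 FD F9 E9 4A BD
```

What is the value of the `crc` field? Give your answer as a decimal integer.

3175803385

`crc` follows `version` (2 bytes), so it starts at byte offset 2 and occupies 4 bytes.
Bytes at offsets 2..5: F9 E9 4A BD.
In little-endian order the low byte comes first in memory.
Reassemble most-significant byte first: BD 4A E9 F9 → 0xBD4AE9F9.
0xBD4AE9F9 = 3175803385.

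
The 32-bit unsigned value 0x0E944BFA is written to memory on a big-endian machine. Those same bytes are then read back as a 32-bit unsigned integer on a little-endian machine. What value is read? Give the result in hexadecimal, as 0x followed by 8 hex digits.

Stored big-endian, the bytes at ascending addresses are 0E 94 4B FA.
Read back as little-endian, the first byte is least significant, giving 0xFA4B940E.

0xFA4B940E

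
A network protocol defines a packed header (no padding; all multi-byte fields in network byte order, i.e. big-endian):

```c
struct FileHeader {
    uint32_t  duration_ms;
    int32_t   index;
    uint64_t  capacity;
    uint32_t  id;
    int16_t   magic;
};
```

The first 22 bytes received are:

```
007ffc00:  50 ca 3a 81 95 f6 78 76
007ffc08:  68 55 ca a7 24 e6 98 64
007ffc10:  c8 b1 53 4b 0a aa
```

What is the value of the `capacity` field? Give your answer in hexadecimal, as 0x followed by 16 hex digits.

`capacity` follows `duration_ms` (4 B), `index` (4 B), so it starts at offset 4 + 4 = 8 and occupies 8 bytes.
Bytes at offsets 8..15: 68 55 CA A7 24 E6 98 64.
Big-endian stores the most-significant byte at the lowest address.
The bytes are already most-significant first: 0x6855CAA724E69864.

0x6855CAA724E69864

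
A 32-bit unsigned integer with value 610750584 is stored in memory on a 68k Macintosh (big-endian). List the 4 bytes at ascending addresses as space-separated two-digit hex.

610750584 in hexadecimal, padded to 32 bits, is 0x24675078.
Split into bytes (most-significant first): 24 67 50 78.
Big-endian stores the most-significant byte at the lowest address.
So the memory order matches the most-significant-first order: 24 67 50 78.

24 67 50 78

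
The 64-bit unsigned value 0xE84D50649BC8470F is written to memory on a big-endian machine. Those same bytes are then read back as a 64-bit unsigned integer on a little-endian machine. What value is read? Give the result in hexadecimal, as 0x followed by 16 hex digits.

0x0F47C89B64504DE8

Stored big-endian, the bytes at ascending addresses are E8 4D 50 64 9B C8 47 0F.
Read back as little-endian, the first byte is least significant, giving 0x0F47C89B64504DE8.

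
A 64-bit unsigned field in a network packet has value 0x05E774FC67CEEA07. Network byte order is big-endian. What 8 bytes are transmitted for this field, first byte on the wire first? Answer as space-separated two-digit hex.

05 E7 74 FC 67 CE EA 07

Split into bytes (most-significant first): 05 E7 74 FC 67 CE EA 07.
Big-endian stores the most-significant byte at the lowest address.
So the memory order matches the most-significant-first order: 05 E7 74 FC 67 CE EA 07.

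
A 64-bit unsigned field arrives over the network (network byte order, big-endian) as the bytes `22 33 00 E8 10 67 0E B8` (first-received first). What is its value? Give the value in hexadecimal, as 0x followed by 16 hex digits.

0x223300E810670EB8

Big-endian: lowest address holds the most-significant byte.
The bytes are already most-significant first: 0x223300E810670EB8.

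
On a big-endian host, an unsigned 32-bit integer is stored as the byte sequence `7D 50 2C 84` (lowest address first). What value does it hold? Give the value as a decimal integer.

2102406276

Big-endian: lowest address holds the most-significant byte.
The bytes are already most-significant first: 0x7D502C84.
0x7D502C84 = 2102406276.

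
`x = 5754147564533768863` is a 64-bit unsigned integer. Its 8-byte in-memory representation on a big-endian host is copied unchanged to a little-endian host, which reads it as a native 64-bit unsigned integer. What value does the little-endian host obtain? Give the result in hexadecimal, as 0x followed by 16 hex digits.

0x9FE23621B9D6DA4F

5754147564533768863 in 64-bit hexadecimal is 0x4FDAD6B92136E29F.
Stored big-endian, the bytes at ascending addresses are 4F DA D6 B9 21 36 E2 9F.
Read back as little-endian, the first byte is least significant, giving 0x9FE23621B9D6DA4F.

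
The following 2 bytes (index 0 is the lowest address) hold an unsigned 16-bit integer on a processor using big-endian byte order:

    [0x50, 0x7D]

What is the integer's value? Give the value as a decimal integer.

Big-endian stores the most-significant byte at the lowest address.
The bytes are already most-significant first: 0x507D.
0x507D = 20605.

20605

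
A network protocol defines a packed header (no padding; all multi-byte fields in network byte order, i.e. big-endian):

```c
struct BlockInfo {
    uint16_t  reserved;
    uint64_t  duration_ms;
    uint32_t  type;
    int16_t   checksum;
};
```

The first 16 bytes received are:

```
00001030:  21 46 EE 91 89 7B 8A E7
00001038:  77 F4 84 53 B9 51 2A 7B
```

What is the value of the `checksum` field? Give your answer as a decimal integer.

`checksum` follows `reserved` (2 B), `duration_ms` (8 B), `type` (4 B), so it starts at offset 2 + 8 + 4 = 14 and occupies 2 bytes.
Bytes at offsets 14..15: 2A 7B.
Big-endian stores the most-significant byte at the lowest address.
The bytes are already most-significant first: 0x2A7B.
0x2A7B = 10875.

10875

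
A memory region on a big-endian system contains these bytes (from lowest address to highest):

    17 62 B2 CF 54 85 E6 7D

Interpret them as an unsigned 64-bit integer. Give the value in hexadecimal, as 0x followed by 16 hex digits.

0x1762B2CF5485E67D

Big-endian: lowest address holds the most-significant byte.
The bytes are already most-significant first: 0x1762B2CF5485E67D.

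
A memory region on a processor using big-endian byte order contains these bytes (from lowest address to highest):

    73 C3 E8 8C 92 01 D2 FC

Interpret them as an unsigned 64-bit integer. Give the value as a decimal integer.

8341766625262949116

Big-endian: lowest address holds the most-significant byte.
The bytes are already most-significant first: 0x73C3E88C9201D2FC.
0x73C3E88C9201D2FC = 8341766625262949116.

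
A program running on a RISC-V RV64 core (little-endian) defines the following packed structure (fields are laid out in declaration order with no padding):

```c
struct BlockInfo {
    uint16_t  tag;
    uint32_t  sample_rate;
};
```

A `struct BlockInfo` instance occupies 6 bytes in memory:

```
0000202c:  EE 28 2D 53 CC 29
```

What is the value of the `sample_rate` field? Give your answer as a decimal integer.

`sample_rate` follows `tag` (2 bytes), so it starts at byte offset 2 and occupies 4 bytes.
Bytes at offsets 2..5: 2D 53 CC 29.
Little-endian: lowest address holds the least-significant byte.
Reassemble most-significant byte first: 29 CC 53 2D → 0x29CC532D.
0x29CC532D = 701256493.

701256493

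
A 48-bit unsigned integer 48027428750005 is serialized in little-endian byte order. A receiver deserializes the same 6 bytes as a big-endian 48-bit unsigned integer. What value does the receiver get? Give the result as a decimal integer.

199573511450155

48027428750005 in 48-bit hexadecimal is 0x2BAE41D482B5.
Stored little-endian, the bytes at ascending addresses are B5 82 D4 41 AE 2B.
Read back as big-endian, the last byte is least significant, giving 0xB582D441AE2B.
0xB582D441AE2B = 199573511450155.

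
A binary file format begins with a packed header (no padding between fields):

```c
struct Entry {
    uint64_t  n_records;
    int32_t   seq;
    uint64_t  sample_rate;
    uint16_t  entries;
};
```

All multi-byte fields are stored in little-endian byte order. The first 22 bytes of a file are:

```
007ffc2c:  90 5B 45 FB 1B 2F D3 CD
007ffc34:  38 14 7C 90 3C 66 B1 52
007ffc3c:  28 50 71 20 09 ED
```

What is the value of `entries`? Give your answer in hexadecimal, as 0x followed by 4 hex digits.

0xED09

`entries` follows `n_records` (8 B), `seq` (4 B), `sample_rate` (8 B), so it starts at offset 8 + 4 + 8 = 20 and occupies 2 bytes.
Bytes at offsets 20..21: 09 ED.
In little-endian order the low byte comes first in memory.
Reassemble most-significant byte first: ED 09 → 0xED09.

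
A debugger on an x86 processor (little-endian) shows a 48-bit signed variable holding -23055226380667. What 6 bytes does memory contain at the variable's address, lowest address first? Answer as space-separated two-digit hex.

85 DE 6B 09 08 EB

Two's complement of -23055226380667 in 48 bits: 23055226380667 = 0x14F7F694217B; invert → 0xEB08096BDE84; add 1 → 0xEB08096BDE85.
Split into bytes (most-significant first): EB 08 09 6B DE 85.
Little-endian stores the least-significant byte at the lowest address.
So at ascending addresses the bytes are 85 DE 6B 09 08 EB.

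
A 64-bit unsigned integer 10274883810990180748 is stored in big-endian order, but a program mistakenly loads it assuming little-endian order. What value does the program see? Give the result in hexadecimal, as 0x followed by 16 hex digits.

0x8C497B2E63B8978E

10274883810990180748 in 64-bit hexadecimal is 0x8E97B8632E7B498C.
Stored big-endian, the bytes at ascending addresses are 8E 97 B8 63 2E 7B 49 8C.
Read back as little-endian, the first byte is least significant, giving 0x8C497B2E63B8978E.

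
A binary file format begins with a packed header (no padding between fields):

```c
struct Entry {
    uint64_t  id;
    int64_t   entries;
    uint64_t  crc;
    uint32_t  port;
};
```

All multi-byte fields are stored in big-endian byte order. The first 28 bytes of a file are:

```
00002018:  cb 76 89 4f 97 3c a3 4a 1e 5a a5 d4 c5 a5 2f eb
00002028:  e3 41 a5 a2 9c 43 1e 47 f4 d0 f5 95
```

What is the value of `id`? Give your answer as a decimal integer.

`id` is the first field, at byte offset 0, occupying 8 bytes.
Bytes at offsets 0..7: CB 76 89 4F 97 3C A3 4A.
Big-endian stores the most-significant byte at the lowest address.
The bytes are already most-significant first: 0xCB76894F973CA34A.
0xCB76894F973CA34A = 14661056611883983690.

14661056611883983690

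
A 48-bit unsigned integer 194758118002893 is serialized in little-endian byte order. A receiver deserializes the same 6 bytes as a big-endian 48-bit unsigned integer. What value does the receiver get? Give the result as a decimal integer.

226295126958513

194758118002893 in 48-bit hexadecimal is 0xB121A870D0CD.
Stored little-endian, the bytes at ascending addresses are CD D0 70 A8 21 B1.
Read back as big-endian, the last byte is least significant, giving 0xCDD070A821B1.
0xCDD070A821B1 = 226295126958513.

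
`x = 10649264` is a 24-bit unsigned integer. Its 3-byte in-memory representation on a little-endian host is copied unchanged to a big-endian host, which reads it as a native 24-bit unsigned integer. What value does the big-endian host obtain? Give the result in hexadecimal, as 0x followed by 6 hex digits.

10649264 in 24-bit hexadecimal is 0xA27EB0.
Stored little-endian, the bytes at ascending addresses are B0 7E A2.
Read back as big-endian, the last byte is least significant, giving 0xB07EA2.

0xB07EA2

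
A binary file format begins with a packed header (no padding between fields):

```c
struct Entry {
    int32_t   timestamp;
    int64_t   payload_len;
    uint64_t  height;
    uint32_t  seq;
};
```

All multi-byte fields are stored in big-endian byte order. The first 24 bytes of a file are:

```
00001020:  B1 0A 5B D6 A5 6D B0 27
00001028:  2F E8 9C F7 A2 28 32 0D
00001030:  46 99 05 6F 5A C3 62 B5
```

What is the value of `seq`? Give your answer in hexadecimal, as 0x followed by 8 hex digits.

0x5AC362B5

`seq` follows `timestamp` (4 B), `payload_len` (8 B), `height` (8 B), so it starts at offset 4 + 8 + 8 = 20 and occupies 4 bytes.
Bytes at offsets 20..23: 5A C3 62 B5.
Big-endian stores the most-significant byte at the lowest address.
The bytes are already most-significant first: 0x5AC362B5.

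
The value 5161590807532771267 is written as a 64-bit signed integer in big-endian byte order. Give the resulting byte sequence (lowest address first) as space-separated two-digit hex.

47 A1 A7 7D FE E9 97 C3

5161590807532771267 in hexadecimal, padded to 64 bits, is 0x47A1A77DFEE997C3.
Split into bytes (most-significant first): 47 A1 A7 7D FE E9 97 C3.
Big-endian stores the most-significant byte at the lowest address.
So the memory order matches the most-significant-first order: 47 A1 A7 7D FE E9 97 C3.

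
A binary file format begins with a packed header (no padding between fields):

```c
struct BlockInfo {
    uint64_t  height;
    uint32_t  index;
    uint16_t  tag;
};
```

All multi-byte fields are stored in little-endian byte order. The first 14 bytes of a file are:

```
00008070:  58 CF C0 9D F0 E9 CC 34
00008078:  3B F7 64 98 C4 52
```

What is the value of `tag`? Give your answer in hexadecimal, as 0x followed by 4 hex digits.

`tag` follows `height` (8 B), `index` (4 B), so it starts at offset 8 + 4 = 12 and occupies 2 bytes.
Bytes at offsets 12..13: C4 52.
In little-endian order the low byte comes first in memory.
Reassemble most-significant byte first: 52 C4 → 0x52C4.

0x52C4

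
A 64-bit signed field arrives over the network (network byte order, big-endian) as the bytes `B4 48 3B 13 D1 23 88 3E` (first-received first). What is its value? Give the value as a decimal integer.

-5456045992260171714

Big-endian: lowest address holds the most-significant byte.
The bytes are already most-significant first: 0xB4483B13D123883E.
Top bit is set, so as a signed 64-bit value this is 0xB4483B13D123883E − 2^64 = -5456045992260171714.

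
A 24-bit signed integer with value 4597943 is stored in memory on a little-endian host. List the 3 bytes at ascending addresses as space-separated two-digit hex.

4597943 in hexadecimal, padded to 24 bits, is 0x4628B7.
Split into bytes (most-significant first): 46 28 B7.
Little-endian: lowest address holds the least-significant byte.
So at ascending addresses the bytes are B7 28 46.

B7 28 46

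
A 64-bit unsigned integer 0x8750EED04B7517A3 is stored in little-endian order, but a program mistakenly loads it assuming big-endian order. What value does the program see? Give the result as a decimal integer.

Stored little-endian, the bytes at ascending addresses are A3 17 75 4B D0 EE 50 87.
Read back as big-endian, the last byte is least significant, giving 0xA317754BD0EE5087.
0xA317754BD0EE5087 = 11751990721134874759.

11751990721134874759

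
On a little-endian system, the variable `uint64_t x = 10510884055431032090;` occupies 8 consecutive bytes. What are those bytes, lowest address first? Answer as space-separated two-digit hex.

1A AD 48 FF 5B 29 DE 91

10510884055431032090 in hexadecimal, padded to 64 bits, is 0x91DE295BFF48AD1A.
Split into bytes (most-significant first): 91 DE 29 5B FF 48 AD 1A.
Little-endian: lowest address holds the least-significant byte.
So at ascending addresses the bytes are 1A AD 48 FF 5B 29 DE 91.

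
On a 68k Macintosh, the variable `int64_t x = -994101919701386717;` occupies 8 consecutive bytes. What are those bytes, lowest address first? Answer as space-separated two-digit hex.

Two's complement of -994101919701386717 in 64 bits: 994101919701386717 = 0x0DCBC26DD255C5DD; invert → 0xF2343D922DAA3A22; add 1 → 0xF2343D922DAA3A23.
Split into bytes (most-significant first): F2 34 3D 92 2D AA 3A 23.
Big-endian: lowest address holds the most-significant byte.
So the memory order matches the most-significant-first order: F2 34 3D 92 2D AA 3A 23.

F2 34 3D 92 2D AA 3A 23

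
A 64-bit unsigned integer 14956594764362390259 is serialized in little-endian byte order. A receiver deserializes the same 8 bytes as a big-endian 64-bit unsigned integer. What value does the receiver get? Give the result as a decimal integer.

17553423705554522319

14956594764362390259 in 64-bit hexadecimal is 0xCF907FB1DB499AF3.
Stored little-endian, the bytes at ascending addresses are F3 9A 49 DB B1 7F 90 CF.
Read back as big-endian, the last byte is least significant, giving 0xF39A49DBB17F90CF.
0xF39A49DBB17F90CF = 17553423705554522319.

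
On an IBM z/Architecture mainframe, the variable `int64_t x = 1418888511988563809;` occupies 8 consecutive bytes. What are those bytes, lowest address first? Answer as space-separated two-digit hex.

13 B0 E7 95 84 F5 FF 61

1418888511988563809 in hexadecimal, padded to 64 bits, is 0x13B0E79584F5FF61.
Split into bytes (most-significant first): 13 B0 E7 95 84 F5 FF 61.
Big-endian: lowest address holds the most-significant byte.
So the memory order matches the most-significant-first order: 13 B0 E7 95 84 F5 FF 61.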